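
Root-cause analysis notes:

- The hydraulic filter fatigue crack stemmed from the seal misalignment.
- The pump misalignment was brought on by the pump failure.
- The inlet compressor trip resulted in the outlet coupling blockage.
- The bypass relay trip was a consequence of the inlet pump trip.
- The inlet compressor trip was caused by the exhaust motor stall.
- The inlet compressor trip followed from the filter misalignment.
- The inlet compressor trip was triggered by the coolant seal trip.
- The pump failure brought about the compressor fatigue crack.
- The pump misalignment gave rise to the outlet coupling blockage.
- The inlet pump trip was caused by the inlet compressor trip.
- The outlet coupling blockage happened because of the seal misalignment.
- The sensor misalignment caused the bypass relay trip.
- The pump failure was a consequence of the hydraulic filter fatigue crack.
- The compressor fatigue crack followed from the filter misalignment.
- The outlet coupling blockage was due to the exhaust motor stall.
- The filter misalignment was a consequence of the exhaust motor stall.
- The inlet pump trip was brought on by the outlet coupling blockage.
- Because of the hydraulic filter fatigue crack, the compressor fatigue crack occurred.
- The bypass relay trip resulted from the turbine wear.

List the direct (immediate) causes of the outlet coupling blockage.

Upstream contributors include the hydraulic filter fatigue crack, the pump failure, the filter misalignment, the coolant seal trip, but only the exhaust motor stall, the inlet compressor trip, the pump misalignment, the seal misalignment feed directly into the outlet coupling blockage.

the exhaust motor stall, the inlet compressor trip, the pump misalignment, the seal misalignment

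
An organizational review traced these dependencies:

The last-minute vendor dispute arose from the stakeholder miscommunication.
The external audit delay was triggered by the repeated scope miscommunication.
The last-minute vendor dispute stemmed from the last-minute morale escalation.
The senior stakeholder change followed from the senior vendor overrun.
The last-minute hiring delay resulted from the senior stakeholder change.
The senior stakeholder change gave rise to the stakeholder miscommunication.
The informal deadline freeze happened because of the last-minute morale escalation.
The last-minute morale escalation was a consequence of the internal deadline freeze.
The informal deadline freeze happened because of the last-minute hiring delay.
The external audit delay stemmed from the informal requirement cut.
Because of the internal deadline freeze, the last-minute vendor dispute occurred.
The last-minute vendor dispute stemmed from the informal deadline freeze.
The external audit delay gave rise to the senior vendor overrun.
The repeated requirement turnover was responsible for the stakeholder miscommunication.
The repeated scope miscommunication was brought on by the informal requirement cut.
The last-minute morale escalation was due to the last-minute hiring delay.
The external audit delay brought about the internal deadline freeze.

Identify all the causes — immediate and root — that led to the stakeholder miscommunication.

Immediate causes of the stakeholder miscommunication: the repeated requirement turnover, the senior stakeholder change.
Further upstream: the informal requirement cut, the repeated scope miscommunication, the external audit delay, the senior vendor overrun.

the external audit delay, the informal requirement cut, the repeated requirement turnover, the repeated scope miscommunication, the senior stakeholder change, the senior vendor overrun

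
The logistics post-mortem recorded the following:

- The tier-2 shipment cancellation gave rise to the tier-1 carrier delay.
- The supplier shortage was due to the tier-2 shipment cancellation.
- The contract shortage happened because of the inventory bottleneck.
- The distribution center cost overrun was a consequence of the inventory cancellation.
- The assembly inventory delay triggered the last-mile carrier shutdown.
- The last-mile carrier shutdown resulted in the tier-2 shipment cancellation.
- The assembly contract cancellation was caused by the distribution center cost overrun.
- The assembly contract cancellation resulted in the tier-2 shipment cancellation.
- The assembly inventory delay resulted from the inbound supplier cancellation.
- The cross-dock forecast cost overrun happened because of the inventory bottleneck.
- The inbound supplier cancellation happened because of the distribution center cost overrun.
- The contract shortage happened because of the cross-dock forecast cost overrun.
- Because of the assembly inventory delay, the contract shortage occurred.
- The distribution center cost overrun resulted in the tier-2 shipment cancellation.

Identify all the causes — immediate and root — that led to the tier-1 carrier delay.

Immediate cause of the tier-1 carrier delay: the tier-2 shipment cancellation.
Further upstream: the inventory cancellation, the distribution center cost overrun, the inbound supplier cancellation, the assembly inventory delay, the assembly contract cancellation, the last-mile carrier shutdown.

the assembly contract cancellation, the assembly inventory delay, the distribution center cost overrun, the inbound supplier cancellation, the inventory cancellation, the last-mile carrier shutdown, the tier-2 shipment cancellation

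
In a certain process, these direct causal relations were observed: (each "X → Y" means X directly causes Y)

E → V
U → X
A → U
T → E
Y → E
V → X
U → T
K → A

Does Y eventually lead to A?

Y leads to E, V, X; A is not among them.

No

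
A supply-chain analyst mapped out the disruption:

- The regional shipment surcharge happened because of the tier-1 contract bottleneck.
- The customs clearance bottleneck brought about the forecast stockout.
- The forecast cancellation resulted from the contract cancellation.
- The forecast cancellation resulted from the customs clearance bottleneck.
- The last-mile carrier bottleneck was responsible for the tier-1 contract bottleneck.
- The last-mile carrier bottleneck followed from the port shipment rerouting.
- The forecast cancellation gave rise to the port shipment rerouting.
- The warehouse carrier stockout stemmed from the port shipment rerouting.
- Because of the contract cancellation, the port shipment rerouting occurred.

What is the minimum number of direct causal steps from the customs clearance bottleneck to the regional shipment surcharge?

5

Shortest chain: the customs clearance bottleneck → the forecast cancellation → the port shipment rerouting → the last-mile carrier bottleneck → the tier-1 contract bottleneck → the regional shipment surcharge.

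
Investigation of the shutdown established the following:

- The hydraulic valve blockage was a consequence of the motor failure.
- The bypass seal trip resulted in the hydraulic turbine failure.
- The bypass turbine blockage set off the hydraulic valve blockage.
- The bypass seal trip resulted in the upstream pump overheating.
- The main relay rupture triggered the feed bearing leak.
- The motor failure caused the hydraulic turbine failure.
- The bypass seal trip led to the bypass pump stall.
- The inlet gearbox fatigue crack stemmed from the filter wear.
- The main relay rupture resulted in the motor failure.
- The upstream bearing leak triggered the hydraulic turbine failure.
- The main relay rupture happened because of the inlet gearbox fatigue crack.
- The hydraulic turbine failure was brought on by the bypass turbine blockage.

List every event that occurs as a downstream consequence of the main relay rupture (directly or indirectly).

Direct effects: the motor failure, the feed bearing leak.
2 steps out: the hydraulic valve blockage, the hydraulic turbine failure.
Not reachable from it: the filter wear, the bypass seal trip, the upstream pump overheating, the inlet gearbox fatigue crack, the bypass pump stall, the bypass turbine blockage, the upstream bearing leak.

the feed bearing leak, the hydraulic turbine failure, the hydraulic valve blockage, the motor failure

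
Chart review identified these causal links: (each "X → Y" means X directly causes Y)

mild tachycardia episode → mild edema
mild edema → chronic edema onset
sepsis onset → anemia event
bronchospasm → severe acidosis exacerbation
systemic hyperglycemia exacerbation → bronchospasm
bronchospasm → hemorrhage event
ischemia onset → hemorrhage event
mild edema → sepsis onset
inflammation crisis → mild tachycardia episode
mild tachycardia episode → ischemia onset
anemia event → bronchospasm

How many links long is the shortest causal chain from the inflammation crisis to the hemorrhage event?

3

Shortest chain: the inflammation crisis → the mild tachycardia episode → the ischemia onset → the hemorrhage event.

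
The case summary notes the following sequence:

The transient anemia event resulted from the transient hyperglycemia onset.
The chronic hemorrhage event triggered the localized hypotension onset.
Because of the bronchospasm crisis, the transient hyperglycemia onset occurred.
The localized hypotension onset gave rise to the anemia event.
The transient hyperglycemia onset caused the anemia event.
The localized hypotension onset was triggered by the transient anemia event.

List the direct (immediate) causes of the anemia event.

the localized hypotension onset, the transient hyperglycemia onset

Upstream contributors include the bronchospasm crisis, the transient anemia event, the chronic hemorrhage event, but only the localized hypotension onset, the transient hyperglycemia onset feed directly into the anemia event.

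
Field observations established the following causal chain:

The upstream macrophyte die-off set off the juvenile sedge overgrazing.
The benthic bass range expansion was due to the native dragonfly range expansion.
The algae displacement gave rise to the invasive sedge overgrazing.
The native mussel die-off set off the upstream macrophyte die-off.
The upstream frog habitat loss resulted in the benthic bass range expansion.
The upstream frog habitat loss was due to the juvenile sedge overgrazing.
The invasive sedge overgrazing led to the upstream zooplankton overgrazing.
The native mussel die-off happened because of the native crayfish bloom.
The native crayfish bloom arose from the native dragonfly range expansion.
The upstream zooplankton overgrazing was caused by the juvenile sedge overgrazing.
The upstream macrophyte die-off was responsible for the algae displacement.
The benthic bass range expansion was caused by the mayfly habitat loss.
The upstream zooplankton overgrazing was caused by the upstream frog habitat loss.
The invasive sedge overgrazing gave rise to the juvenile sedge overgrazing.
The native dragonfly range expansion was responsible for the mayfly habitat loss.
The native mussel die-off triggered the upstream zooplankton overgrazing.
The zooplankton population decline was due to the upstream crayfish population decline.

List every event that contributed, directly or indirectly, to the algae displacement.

Immediate cause of the algae displacement: the upstream macrophyte die-off.
Further upstream: the native dragonfly range expansion, the native crayfish bloom, the native mussel die-off.

the native crayfish bloom, the native dragonfly range expansion, the native mussel die-off, the upstream macrophyte die-off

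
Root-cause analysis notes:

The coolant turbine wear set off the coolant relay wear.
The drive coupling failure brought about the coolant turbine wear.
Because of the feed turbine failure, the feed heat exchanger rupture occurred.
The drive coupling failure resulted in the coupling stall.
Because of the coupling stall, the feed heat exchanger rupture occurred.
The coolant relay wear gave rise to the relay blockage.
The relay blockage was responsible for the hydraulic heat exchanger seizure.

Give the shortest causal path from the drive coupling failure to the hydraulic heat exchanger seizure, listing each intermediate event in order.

the drive coupling failure → the coolant turbine wear
the coolant turbine wear → the coolant relay wear
the coolant relay wear → the relay blockage
the relay blockage → the hydraulic heat exchanger seizure
Length: 4 steps.

the drive coupling failure → the coolant turbine wear → the coolant relay wear → the relay blockage → the hydraulic heat exchanger seizure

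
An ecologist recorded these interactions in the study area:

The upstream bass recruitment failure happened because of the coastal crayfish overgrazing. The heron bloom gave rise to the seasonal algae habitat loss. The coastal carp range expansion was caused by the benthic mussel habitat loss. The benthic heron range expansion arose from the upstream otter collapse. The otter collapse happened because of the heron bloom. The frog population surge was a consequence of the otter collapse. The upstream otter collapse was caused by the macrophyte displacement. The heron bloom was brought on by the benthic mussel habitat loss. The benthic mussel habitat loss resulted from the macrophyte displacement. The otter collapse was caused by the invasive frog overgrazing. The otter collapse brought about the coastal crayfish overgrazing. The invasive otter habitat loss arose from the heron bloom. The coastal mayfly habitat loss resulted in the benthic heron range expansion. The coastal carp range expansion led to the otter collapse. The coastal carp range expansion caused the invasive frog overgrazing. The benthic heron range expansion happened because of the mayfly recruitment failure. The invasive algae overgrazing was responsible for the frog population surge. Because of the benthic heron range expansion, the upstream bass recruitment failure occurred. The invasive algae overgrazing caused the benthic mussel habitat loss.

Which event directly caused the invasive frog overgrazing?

the coastal carp range expansion

Upstream contributors include the invasive algae overgrazing, the macrophyte displacement, the benthic mussel habitat loss, but only the coastal carp range expansion feeds directly into the invasive frog overgrazing.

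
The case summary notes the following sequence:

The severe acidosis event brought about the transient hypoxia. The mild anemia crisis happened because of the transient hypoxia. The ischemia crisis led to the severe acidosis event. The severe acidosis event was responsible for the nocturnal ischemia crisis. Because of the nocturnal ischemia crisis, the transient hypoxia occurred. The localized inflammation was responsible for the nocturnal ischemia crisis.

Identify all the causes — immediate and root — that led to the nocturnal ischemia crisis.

Immediate causes of the nocturnal ischemia crisis: the severe acidosis event, the localized inflammation.
Further upstream: the ischemia crisis.

the ischemia crisis, the localized inflammation, the severe acidosis event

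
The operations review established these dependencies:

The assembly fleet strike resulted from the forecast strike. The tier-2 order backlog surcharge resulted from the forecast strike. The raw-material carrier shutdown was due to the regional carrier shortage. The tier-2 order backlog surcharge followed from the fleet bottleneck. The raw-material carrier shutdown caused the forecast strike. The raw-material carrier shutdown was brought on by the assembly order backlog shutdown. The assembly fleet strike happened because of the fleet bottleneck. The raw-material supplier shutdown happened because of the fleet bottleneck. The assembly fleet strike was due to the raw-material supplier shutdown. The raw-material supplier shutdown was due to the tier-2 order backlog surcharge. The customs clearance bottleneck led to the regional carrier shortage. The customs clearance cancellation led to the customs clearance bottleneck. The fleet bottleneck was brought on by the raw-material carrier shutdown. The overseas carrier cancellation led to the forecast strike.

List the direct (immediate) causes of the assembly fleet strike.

the fleet bottleneck, the forecast strike, the raw-material supplier shutdown

Upstream contributors include the customs clearance cancellation, the overseas carrier cancellation, the assembly order backlog shutdown, the customs clearance bottleneck, the regional carrier shortage, the raw-material carrier shutdown, the tier-2 order backlog surcharge, but only the fleet bottleneck, the forecast strike, the raw-material supplier shutdown feed directly into the assembly fleet strike.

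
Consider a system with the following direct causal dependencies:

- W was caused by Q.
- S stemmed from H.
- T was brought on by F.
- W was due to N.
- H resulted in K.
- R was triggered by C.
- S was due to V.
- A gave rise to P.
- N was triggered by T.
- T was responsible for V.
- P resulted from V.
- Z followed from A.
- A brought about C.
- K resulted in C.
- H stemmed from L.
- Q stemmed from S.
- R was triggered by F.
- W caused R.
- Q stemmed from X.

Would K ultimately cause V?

No

K leads to C, R; V is not among them.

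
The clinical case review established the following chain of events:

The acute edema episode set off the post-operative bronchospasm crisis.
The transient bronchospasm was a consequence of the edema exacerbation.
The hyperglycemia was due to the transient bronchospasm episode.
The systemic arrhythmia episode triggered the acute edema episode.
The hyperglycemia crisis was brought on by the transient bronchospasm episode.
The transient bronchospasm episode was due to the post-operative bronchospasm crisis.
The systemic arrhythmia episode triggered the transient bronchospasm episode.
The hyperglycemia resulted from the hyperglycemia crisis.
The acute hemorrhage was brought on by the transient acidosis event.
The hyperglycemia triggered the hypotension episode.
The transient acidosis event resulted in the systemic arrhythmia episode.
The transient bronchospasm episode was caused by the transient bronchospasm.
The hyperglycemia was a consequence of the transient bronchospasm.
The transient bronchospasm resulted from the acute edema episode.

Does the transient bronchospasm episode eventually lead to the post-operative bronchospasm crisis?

No

The transient bronchospasm episode leads to the hyperglycemia crisis, the hyperglycemia, the hypotension episode; the post-operative bronchospasm crisis is not among them.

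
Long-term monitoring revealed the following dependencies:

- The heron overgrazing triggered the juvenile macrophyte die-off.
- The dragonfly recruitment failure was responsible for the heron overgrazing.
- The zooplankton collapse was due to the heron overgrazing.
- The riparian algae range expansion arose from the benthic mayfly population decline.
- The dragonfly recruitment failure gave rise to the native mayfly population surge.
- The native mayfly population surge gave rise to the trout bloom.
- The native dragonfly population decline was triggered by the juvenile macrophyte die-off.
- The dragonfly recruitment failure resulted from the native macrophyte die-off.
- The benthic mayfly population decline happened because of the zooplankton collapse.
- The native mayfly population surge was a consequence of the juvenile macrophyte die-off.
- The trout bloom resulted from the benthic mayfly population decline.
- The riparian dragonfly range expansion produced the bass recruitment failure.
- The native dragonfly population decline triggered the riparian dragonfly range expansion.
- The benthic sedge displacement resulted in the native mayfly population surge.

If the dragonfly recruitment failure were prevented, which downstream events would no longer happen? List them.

the bass recruitment failure, the benthic mayfly population decline, the heron overgrazing, the juvenile macrophyte die-off, the native dragonfly population decline, the riparian algae range expansion, the riparian dragonfly range expansion, the zooplankton collapse

Downstream of the dragonfly recruitment failure: the heron overgrazing, the juvenile macrophyte die-off, the zooplankton collapse, the native dragonfly population decline, the benthic mayfly population decline, the native mayfly population surge, the riparian dragonfly range expansion, the riparian algae range expansion, the bass recruitment failure, the trout bloom.
Of those, still caused via another path: the native mayfly population surge, the trout bloom.
The remainder have no surviving cause.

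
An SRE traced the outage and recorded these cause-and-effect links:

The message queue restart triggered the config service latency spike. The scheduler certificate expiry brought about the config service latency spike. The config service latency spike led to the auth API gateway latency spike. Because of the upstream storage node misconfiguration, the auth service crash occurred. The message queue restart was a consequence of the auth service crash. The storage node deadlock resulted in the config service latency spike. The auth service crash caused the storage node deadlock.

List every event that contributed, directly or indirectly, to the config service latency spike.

the auth service crash, the message queue restart, the scheduler certificate expiry, the storage node deadlock, the upstream storage node misconfiguration

Immediate causes of the config service latency spike: the storage node deadlock, the message queue restart, the scheduler certificate expiry.
Further upstream: the upstream storage node misconfiguration, the auth service crash.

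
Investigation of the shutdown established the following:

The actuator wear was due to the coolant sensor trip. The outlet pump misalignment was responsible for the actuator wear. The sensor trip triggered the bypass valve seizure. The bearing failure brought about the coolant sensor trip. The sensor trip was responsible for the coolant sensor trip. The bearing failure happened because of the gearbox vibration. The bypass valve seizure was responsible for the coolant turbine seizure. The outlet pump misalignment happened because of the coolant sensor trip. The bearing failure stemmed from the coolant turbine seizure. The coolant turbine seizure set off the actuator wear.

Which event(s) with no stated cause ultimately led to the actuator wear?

the gearbox vibration, the sensor trip

Tracing upstream from the actuator wear: the actuator wear ← the coolant sensor trip ← the sensor trip.
A separate upstream branch: the actuator wear ← the coolant sensor trip ← the bearing failure ← the gearbox vibration.
Each of those chain origins has no stated cause.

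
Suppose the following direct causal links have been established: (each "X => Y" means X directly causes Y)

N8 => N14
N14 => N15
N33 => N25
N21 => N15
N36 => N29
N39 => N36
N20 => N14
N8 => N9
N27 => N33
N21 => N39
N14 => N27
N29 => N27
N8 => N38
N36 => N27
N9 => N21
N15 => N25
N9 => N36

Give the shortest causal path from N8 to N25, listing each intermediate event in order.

N8 → N14
N14 → N15
N15 → N25
Length: 3 steps.

N8 → N14 → N15 → N25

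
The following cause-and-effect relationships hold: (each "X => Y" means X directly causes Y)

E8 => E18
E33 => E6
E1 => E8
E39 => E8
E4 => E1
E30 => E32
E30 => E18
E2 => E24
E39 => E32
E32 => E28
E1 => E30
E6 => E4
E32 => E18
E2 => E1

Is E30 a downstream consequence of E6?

There is a causal chain: E6 → E4 → E1 → E30.

Yes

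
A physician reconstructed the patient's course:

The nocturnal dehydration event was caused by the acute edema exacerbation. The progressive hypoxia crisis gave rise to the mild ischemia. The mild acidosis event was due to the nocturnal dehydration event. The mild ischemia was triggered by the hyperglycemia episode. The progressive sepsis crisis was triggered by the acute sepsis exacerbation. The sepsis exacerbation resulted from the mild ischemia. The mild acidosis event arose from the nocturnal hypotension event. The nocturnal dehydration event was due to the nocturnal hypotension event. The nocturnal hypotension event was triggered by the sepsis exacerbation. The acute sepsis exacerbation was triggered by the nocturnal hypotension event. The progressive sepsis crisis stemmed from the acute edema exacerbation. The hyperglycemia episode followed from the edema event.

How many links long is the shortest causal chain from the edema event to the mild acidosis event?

Shortest chain: the edema event → the hyperglycemia episode → the mild ischemia → the sepsis exacerbation → the nocturnal hypotension event → the mild acidosis event.

5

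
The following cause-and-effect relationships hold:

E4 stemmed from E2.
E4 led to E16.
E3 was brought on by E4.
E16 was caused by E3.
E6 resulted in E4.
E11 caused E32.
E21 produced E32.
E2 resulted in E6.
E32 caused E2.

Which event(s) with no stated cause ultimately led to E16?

Tracing upstream from E16: E16 ← E4 ← E2 ← E32 ← E21.
A separate upstream branch: E16 ← E4 ← E2 ← E32 ← E11.
Each of those chain origins has no stated cause.

E11, E21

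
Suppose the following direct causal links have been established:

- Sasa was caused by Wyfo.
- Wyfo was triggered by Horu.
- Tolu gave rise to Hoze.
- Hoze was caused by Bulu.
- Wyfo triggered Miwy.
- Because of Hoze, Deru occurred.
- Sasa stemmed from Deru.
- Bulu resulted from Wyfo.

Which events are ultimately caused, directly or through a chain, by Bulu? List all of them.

Direct effects: Hoze.
2 steps out: Deru.
3 steps out: Sasa.
Not reachable from it: Horu, Tolu, Wyfo, Miwy.

Deru, Hoze, Sasa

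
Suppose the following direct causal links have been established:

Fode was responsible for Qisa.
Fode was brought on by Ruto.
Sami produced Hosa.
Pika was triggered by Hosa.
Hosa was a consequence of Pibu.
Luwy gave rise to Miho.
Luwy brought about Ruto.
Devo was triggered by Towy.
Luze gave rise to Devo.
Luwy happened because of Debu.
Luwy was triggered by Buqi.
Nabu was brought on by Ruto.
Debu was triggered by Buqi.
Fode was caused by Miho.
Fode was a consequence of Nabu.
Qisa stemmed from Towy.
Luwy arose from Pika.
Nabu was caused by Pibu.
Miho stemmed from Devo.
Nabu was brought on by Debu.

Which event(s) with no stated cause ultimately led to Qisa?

Tracing upstream from Qisa: Qisa ← Towy.
A separate upstream branch: Qisa ← Fode ← Ruto ← Luwy ← Pika ← Hosa ← Sami.
A separate upstream branch: Qisa ← Fode ← Nabu ← Pibu.
A separate upstream branch: Qisa ← Fode ← Miho ← Devo ← Luze.
A separate upstream branch: Qisa ← Fode ← Ruto ← Luwy ← Buqi.
Each of those chain origins has no stated cause.

Buqi, Luze, Pibu, Sami, Towy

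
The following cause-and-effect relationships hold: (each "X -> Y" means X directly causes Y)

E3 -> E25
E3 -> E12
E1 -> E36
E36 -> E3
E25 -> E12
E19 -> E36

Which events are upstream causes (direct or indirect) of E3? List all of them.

E1, E19, E36

Immediate cause of E3: E36.
Further upstream: E19, E1.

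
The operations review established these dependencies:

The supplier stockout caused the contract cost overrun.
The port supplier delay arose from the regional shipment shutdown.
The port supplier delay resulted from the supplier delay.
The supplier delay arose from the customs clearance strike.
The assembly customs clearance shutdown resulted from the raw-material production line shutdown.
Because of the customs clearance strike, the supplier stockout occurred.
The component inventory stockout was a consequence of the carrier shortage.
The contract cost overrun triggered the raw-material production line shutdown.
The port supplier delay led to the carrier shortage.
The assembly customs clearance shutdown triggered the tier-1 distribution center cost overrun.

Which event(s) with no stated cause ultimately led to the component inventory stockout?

the customs clearance strike, the regional shipment shutdown

Tracing upstream from the component inventory stockout: the component inventory stockout ← the carrier shortage ← the port supplier delay ← the regional shipment shutdown.
A separate upstream branch: the component inventory stockout ← the carrier shortage ← the port supplier delay ← the supplier delay ← the customs clearance strike.
Each of those chain origins has no stated cause.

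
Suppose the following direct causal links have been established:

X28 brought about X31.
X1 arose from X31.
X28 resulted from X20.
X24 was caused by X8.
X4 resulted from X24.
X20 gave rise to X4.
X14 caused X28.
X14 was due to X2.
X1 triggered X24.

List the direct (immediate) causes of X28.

Upstream contributors include X2, but only X14, X20 feed directly into X28.

X14, X20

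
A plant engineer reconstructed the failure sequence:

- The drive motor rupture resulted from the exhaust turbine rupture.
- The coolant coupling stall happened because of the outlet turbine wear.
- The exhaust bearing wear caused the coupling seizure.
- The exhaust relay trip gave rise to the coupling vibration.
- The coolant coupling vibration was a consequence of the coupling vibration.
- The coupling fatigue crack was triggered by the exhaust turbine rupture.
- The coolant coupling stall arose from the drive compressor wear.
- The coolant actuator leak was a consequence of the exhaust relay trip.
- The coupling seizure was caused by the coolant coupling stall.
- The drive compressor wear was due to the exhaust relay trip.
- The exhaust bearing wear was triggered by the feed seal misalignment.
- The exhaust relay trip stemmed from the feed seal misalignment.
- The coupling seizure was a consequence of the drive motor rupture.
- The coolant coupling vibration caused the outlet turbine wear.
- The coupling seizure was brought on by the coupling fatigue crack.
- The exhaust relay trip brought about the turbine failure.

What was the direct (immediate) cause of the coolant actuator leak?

the exhaust relay trip

Upstream contributors include the feed seal misalignment, but only the exhaust relay trip feeds directly into the coolant actuator leak.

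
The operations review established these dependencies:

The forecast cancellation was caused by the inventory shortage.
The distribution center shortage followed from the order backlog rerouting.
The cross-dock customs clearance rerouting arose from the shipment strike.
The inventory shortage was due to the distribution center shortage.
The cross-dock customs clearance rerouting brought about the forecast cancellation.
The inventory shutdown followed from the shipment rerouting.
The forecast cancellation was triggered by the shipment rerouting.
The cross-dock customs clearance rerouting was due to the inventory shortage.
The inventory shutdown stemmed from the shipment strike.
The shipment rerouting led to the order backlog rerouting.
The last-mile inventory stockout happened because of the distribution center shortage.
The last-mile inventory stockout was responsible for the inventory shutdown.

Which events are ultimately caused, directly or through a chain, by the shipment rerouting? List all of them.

the cross-dock customs clearance rerouting, the distribution center shortage, the forecast cancellation, the inventory shortage, the inventory shutdown, the last-mile inventory stockout, the order backlog rerouting

Direct effects: the order backlog rerouting, the inventory shutdown, the forecast cancellation.
2 steps out: the distribution center shortage.
3 steps out: the last-mile inventory stockout, the inventory shortage.
4 steps out: the cross-dock customs clearance rerouting.
Not reachable from it: the shipment strike.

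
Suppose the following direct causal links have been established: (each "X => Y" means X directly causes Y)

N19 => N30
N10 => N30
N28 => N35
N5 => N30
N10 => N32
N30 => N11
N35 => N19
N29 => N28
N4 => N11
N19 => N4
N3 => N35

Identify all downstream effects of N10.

N11, N30, N32

Direct effects: N32, N30.
2 steps out: N11.
Not reachable from it: N29, N28, N3, N35, N5, N19, N4.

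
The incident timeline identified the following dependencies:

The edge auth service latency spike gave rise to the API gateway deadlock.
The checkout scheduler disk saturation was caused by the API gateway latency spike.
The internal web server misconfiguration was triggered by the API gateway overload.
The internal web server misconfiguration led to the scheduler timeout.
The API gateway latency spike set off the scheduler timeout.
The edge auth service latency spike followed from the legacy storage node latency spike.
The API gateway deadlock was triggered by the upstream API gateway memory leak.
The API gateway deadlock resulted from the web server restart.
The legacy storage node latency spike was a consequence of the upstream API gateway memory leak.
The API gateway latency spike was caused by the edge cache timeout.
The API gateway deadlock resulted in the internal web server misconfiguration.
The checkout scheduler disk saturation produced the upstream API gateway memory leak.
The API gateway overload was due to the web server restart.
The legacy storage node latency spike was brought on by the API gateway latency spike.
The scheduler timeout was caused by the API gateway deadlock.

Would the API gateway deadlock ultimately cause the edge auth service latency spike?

No

The API gateway deadlock leads to the internal web server misconfiguration, the scheduler timeout; the edge auth service latency spike is not among them.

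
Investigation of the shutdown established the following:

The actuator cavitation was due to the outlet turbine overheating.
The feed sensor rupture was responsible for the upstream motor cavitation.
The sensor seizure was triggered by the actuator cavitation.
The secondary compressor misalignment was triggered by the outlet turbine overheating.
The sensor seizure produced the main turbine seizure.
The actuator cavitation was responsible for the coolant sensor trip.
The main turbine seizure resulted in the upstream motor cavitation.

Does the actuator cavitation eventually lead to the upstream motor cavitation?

Yes

There is a causal chain: the actuator cavitation → the sensor seizure → the main turbine seizure → the upstream motor cavitation.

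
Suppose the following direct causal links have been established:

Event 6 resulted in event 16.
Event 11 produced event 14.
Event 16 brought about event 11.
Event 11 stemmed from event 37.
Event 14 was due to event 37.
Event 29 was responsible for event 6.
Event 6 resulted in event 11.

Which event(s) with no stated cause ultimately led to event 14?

event 29, event 37

Tracing upstream from event 14: event 14 ← event 11 ← event 6 ← event 29.
A separate upstream branch: event 14 ← event 37.
Each of those chain origins has no stated cause.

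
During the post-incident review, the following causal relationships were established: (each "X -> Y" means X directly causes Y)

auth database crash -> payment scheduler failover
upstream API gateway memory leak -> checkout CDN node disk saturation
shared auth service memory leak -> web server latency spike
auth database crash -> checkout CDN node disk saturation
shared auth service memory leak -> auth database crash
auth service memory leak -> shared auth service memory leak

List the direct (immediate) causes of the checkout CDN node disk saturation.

Upstream contributors include the auth service memory leak, the shared auth service memory leak, but only the auth database crash, the upstream API gateway memory leak feed directly into the checkout CDN node disk saturation.

the auth database crash, the upstream API gateway memory leak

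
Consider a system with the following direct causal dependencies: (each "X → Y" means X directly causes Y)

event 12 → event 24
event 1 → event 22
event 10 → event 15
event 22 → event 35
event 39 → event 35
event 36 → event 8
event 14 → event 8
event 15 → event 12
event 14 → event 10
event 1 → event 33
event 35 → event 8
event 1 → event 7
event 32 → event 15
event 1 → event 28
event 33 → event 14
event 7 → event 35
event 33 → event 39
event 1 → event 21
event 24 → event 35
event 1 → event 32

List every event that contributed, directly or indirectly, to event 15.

event 1, event 10, event 14, event 32, event 33

Immediate causes of event 15: event 32, event 10.
Further upstream: event 1, event 33, event 14.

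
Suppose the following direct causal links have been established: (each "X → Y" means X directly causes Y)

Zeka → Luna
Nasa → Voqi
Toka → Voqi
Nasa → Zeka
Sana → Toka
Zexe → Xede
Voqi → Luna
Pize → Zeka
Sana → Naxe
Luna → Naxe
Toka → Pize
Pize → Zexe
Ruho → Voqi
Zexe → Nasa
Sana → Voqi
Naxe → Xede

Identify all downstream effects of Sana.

Direct effects: Toka, Voqi, Naxe.
2 steps out: Pize, Luna, Xede.
3 steps out: Zexe, Zeka.
4 steps out: Nasa.
Not reachable from it: Ruho.

Luna, Nasa, Naxe, Pize, Toka, Voqi, Xede, Zeka, Zexe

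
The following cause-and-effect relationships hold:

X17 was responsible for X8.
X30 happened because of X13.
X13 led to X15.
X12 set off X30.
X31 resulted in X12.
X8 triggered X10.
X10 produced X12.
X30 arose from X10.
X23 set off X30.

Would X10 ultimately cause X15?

No

X10 leads to X12, X30; X15 is not among them.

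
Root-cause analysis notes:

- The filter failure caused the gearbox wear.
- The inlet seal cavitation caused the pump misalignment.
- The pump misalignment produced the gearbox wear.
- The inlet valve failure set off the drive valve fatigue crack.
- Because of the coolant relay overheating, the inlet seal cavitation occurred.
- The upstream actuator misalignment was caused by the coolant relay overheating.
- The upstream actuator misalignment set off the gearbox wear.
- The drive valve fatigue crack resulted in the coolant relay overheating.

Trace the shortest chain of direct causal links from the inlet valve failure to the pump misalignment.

the inlet valve failure → the drive valve fatigue crack
the drive valve fatigue crack → the coolant relay overheating
the coolant relay overheating → the inlet seal cavitation
the inlet seal cavitation → the pump misalignment
Length: 4 steps.

the inlet valve failure → the drive valve fatigue crack → the coolant relay overheating → the inlet seal cavitation → the pump misalignment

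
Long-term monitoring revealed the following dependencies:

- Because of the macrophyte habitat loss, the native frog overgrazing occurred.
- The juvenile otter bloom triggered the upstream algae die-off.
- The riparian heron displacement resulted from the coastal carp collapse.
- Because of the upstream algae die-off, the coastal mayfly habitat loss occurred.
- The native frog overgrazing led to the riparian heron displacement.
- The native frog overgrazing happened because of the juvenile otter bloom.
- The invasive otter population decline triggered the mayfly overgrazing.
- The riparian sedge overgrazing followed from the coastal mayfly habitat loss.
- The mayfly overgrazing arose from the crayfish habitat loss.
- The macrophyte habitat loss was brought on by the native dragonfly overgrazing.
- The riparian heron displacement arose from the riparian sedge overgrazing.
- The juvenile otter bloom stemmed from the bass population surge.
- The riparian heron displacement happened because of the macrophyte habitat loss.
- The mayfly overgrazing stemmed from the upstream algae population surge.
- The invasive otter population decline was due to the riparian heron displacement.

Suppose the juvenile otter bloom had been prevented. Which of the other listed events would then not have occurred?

the coastal mayfly habitat loss, the riparian sedge overgrazing, the upstream algae die-off

Downstream of the juvenile otter bloom: the upstream algae die-off, the coastal mayfly habitat loss, the riparian sedge overgrazing, the native frog overgrazing, the riparian heron displacement, the invasive otter population decline, the mayfly overgrazing.
Of those, still caused via another path: the native frog overgrazing, the riparian heron displacement, the invasive otter population decline, the mayfly overgrazing.
The remainder have no surviving cause.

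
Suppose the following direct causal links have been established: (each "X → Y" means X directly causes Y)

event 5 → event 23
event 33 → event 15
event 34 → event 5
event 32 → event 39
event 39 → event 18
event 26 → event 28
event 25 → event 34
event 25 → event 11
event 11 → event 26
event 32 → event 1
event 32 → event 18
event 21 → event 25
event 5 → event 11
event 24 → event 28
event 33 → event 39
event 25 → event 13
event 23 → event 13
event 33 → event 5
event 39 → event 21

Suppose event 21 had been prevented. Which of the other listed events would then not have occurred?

Downstream of event 21: event 25, event 34, event 5, event 23, event 11, event 26, event 13, event 28.
Of those, still caused via another path: event 5, event 23, event 11, event 26, event 13, event 28.
The remainder have no surviving cause.

event 25, event 34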